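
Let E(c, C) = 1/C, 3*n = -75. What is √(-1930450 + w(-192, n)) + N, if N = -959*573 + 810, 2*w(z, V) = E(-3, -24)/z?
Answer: -548697 + I*√17791027199/96 ≈ -5.487e+5 + 1389.4*I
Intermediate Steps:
n = -25 (n = (⅓)*(-75) = -25)
w(z, V) = -1/(48*z) (w(z, V) = (1/((-24)*z))/2 = (-1/(24*z))/2 = -1/(48*z))
N = -548697 (N = -549507 + 810 = -548697)
√(-1930450 + w(-192, n)) + N = √(-1930450 - 1/48/(-192)) - 548697 = √(-1930450 - 1/48*(-1/192)) - 548697 = √(-1930450 + 1/9216) - 548697 = √(-17791027199/9216) - 548697 = I*√17791027199/96 - 548697 = -548697 + I*√17791027199/96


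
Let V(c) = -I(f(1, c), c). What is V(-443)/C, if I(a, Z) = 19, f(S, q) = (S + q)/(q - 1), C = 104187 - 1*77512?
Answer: -19/26675 ≈ -0.00071228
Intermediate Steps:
C = 26675 (C = 104187 - 77512 = 26675)
f(S, q) = (S + q)/(-1 + q)
V(c) = -19 (V(c) = -1*19 = -19)
V(-443)/C = -19/26675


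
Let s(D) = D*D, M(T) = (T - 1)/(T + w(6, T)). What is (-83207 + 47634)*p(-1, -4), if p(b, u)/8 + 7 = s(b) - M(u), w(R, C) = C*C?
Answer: 4766782/3 ≈ 1.5889e+6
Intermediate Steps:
w(R, C) = C²
M(T) = (-1 + T)/(T + T²) (M(T) = (T - 1)/(T + T²) = (-1 + T)/(T + T²))
s(D) = D²
p(b, u) = -56 + 8*b² - 8*(-1 + u)/(u*(1 + u)) (p(b, u) = -56 + 8*(b² - (-1 + u)/(u*(1 + u))) = -56 + (8*b² - 8*(-1 + u)/(u*(1 + u))) = -56 + 8*b² - 8*(-1 + u)/(u*(1 + u)))
(-83207 + 47634)*p(-1, -4) = (-83207 + 47634)*(8*(1 - 1*(-4) - 4*(1 - 4)*(-7 + (-1)²))/(-4*(1 - 4))) = -284584*(-1)*(1 + 4 - 4*(-3)*(-7 + 1))/(4*(-3)) = -284584*(-1)*(-1)*(1 + 4 - 4*(-3)*(-6))/(4*3) = -284584*(-1)*(-1)*(1 + 4 - 72)/(4*3) = -284584*(-1)*(-1)*(-67)/(4*3) = -35573*(-134/3) = 4766782/3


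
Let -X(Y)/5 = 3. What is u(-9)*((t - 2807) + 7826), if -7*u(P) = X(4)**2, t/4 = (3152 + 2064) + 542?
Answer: -6311475/7 ≈ -9.0164e+5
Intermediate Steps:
X(Y) = -15 (X(Y) = -5*3 = -15)
t = 23032 (t = 4*((3152 + 2064) + 542) = 4*(5216 + 542) = 4*5758 = 23032)
u(P) = -225/7 (u(P) = -1/7*(-15)**2 = -1/7*225 = -225/7)
u(-9)*((t - 2807) + 7826) = -225*((23032 - 2807) + 7826)/7 = -225*(20225 + 7826)/7 = -225/7*28051 = -6311475/7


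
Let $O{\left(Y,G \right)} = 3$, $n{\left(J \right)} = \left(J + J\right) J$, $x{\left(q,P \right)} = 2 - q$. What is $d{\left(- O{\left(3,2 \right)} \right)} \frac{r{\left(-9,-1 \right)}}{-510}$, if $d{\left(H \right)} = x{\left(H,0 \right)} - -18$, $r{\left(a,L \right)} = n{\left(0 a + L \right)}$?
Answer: $- \frac{23}{255} \approx -0.090196$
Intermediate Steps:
$n{\left(J \right)} = 2 J^{2}$ ($n{\left(J \right)} = 2 J J = 2 J^{2}$)
$r{\left(a,L \right)} = 2 L^{2}$ ($r{\left(a,L \right)} = 2 \left(0 a + L\right)^{2} = 2 \left(0 + L\right)^{2} = 2 L^{2}$)
$d{\left(H \right)} = 20 - H$ ($d{\left(H \right)} = \left(2 - H\right) - -18 = \left(2 - H\right) + 18 = 20 - H$)
$d{\left(- O{\left(3,2 \right)} \right)} \frac{r{\left(-9,-1 \right)}}{-510} = \left(20 - \left(-1\right) 3\right) \frac{2 \left(-1\right)^{2}}{-510} = \left(20 - -3\right) 2 \cdot 1 \left(- \frac{1}{510}\right) = \left(20 + 3\right) 2 \left(- \frac{1}{510}\right) = 23 \left(- \frac{1}{255}\right) = - \frac{23}{255}$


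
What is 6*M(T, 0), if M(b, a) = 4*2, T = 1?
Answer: 48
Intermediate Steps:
M(b, a) = 8
6*M(T, 0) = 6*8 = 48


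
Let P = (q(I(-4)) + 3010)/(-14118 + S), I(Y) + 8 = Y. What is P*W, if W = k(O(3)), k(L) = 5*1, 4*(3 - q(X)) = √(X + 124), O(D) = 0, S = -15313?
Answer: -15065/29431 + 5*√7/29431 ≈ -0.51143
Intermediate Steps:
I(Y) = -8 + Y
q(X) = 3 - √(124 + X)/4 (q(X) = 3 - √(X + 124)/4 = 3 - √(124 + X)/4)
k(L) = 5
W = 5
P = -3013/29431 + √7/29431 (P = ((3 - √(124 + (-8 - 4))/4) + 3010)/(-14118 - 15313) = ((3 - √(124 - 12)/4) + 3010)/(-29431) = ((3 - √7) + 3010)*(-1/29431) = (3013 - √7)*(-1/29431) = -3013/29431 + √7/29431 ≈ -0.10229)
P*W = (-3013/29431 + √7/29431)*5 = -15065/29431 + 5*√7/29431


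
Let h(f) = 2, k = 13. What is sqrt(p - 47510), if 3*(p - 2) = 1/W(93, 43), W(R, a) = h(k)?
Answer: I*sqrt(1710282)/6 ≈ 217.96*I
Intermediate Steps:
W(R, a) = 2
p = 13/6 (p = 2 + (1/3)/2 = 2 + (1/3)*(1/2) = 2 + 1/6 = 13/6 ≈ 2.1667)
sqrt(p - 47510) = sqrt(13/6 - 47510) = sqrt(-285047/6) = I*sqrt(1710282)/6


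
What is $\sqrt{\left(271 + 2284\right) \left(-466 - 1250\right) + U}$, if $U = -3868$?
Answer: $2 i \sqrt{1097062} \approx 2094.8 i$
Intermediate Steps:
$\sqrt{\left(271 + 2284\right) \left(-466 - 1250\right) + U} = \sqrt{\left(271 + 2284\right) \left(-466 - 1250\right) - 3868} = \sqrt{2555 \left(-1716\right) - 3868} = \sqrt{-4384380 - 3868} = \sqrt{-4388248} = 2 i \sqrt{1097062}$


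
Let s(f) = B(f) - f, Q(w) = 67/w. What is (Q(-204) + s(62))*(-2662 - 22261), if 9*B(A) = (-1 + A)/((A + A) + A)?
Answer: 88362278353/56916 ≈ 1.5525e+6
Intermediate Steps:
B(A) = (-1 + A)/(27*A) (B(A) = ((-1 + A)/((A + A) + A))/9 = ((-1 + A)/(2*A + A))/9 = ((-1 + A)/((3*A)))/9 = ((-1 + A)*(1/(3*A)))/9 = ((-1 + A)/(3*A))/9 = (-1 + A)/(27*A))
s(f) = -f + (-1 + f)/(27*f) (s(f) = (-1 + f)/(27*f) - f = -f + (-1 + f)/(27*f))
(Q(-204) + s(62))*(-2662 - 22261) = (67/(-204) + (1/27 - 1*62 - 1/27/62))*(-2662 - 22261) = (67*(-1/204) + (1/27 - 62 - 1/27*1/62))*(-24923) = (-67/204 + (1/27 - 62 - 1/1674))*(-24923) = (-67/204 - 103727/1674)*(-24923) = -3545411/56916*(-24923) = 88362278353/56916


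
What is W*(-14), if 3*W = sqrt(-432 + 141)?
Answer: -14*I*sqrt(291)/3 ≈ -79.607*I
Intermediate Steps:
W = I*sqrt(291)/3 (W = sqrt(-432 + 141)/3 = sqrt(-291)/3 = (I*sqrt(291))/3 = I*sqrt(291)/3 ≈ 5.6862*I)
W*(-14) = (I*sqrt(291)/3)*(-14) = -14*I*sqrt(291)/3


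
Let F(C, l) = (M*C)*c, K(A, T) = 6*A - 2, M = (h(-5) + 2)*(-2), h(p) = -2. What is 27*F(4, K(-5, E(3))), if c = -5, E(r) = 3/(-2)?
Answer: 0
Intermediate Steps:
M = 0 (M = (-2 + 2)*(-2) = 0*(-2) = 0)
E(r) = -3/2 (E(r) = 3*(-1/2) = -3/2)
K(A, T) = -2 + 6*A
F(C, l) = 0 (F(C, l) = (0*C)*(-5) = 0*(-5) = 0)
27*F(4, K(-5, E(3))) = 27*0 = 0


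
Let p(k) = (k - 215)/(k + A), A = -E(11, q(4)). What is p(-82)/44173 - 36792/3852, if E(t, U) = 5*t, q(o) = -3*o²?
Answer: -6184806643/647532007 ≈ -9.5513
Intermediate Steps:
A = -55 (A = -5*11 = -1*55 = -55)
p(k) = (-215 + k)/(-55 + k) (p(k) = (k - 215)/(k - 55) = (-215 + k)/(-55 + k))
p(-82)/44173 - 36792/3852 = ((-215 - 82)/(-55 - 82))/44173 - 36792/3852 = (-297/(-137))*(1/44173) - 36792*1/3852 = -1/137*(-297)*(1/44173) - 1022/107 = (297/137)*(1/44173) - 1022/107 = 297/6051701 - 1022/107 = -6184806643/647532007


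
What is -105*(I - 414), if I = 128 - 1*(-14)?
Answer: 28560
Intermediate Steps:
I = 142 (I = 128 + 14 = 142)
-105*(I - 414) = -105*(142 - 414) = -105*(-272) = 28560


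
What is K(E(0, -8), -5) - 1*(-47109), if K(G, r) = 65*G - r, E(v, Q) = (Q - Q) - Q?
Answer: 47634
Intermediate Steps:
E(v, Q) = -Q (E(v, Q) = 0 - Q = -Q)
K(G, r) = -r + 65*G
K(E(0, -8), -5) - 1*(-47109) = (-1*(-5) + 65*(-1*(-8))) - 1*(-47109) = (5 + 65*8) + 47109 = (5 + 520) + 47109 = 525 + 47109 = 47634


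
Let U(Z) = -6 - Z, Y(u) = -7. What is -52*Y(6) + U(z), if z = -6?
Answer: 364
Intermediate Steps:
-52*Y(6) + U(z) = -52*(-7) + (-6 - 1*(-6)) = 364 + (-6 + 6) = 364 + 0 = 364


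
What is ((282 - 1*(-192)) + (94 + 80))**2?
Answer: 419904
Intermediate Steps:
((282 - 1*(-192)) + (94 + 80))**2 = ((282 + 192) + 174)**2 = (474 + 174)**2 = 648**2 = 419904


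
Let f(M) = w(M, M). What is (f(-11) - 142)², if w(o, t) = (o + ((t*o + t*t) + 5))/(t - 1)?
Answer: 235225/9 ≈ 26136.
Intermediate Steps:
w(o, t) = (5 + o + t² + o*t)/(-1 + t) (w(o, t) = (o + ((o*t + t²) + 5))/(-1 + t) = (o + ((t² + o*t) + 5))/(-1 + t) = (o + (5 + t² + o*t))/(-1 + t) = (5 + o + t² + o*t)/(-1 + t))
f(M) = (5 + M + 2*M²)/(-1 + M) (f(M) = (5 + M + M² + M*M)/(-1 + M) = (5 + M + M² + M²)/(-1 + M) = (5 + M + 2*M²)/(-1 + M))
(f(-11) - 142)² = ((5 - 11 + 2*(-11)²)/(-1 - 11) - 142)² = ((5 - 11 + 2*121)/(-12) - 142)² = (-(5 - 11 + 242)/12 - 142)² = (-1/12*236 - 142)² = (-59/3 - 142)² = (-485/3)² = 235225/9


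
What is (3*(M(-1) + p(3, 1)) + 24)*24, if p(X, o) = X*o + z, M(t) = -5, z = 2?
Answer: 576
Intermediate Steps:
p(X, o) = 2 + X*o (p(X, o) = X*o + 2 = 2 + X*o)
(3*(M(-1) + p(3, 1)) + 24)*24 = (3*(-5 + (2 + 3*1)) + 24)*24 = (3*(-5 + (2 + 3)) + 24)*24 = (3*(-5 + 5) + 24)*24 = (3*0 + 24)*24 = (0 + 24)*24 = 24*24 = 576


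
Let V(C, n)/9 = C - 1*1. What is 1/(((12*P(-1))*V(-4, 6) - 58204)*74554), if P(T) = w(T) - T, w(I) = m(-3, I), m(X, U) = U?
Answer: -1/4339341016 ≈ -2.3045e-10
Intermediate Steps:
V(C, n) = -9 + 9*C (V(C, n) = 9*(C - 1*1) = 9*(C - 1) = 9*(-1 + C) = -9 + 9*C)
w(I) = I
P(T) = 0 (P(T) = T - T = 0)
1/(((12*P(-1))*V(-4, 6) - 58204)*74554) = 1/((12*0)*(-9 + 9*(-4)) - 58204*74554) = (1/74554)/(0*(-9 - 36) - 58204) = (1/74554)/(0*(-45) - 58204) = (1/74554)/(0 - 58204) = (1/74554)/(-58204) = -1/58204*1/74554 = -1/4339341016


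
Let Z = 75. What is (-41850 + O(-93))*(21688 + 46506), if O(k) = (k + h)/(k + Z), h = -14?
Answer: -25681621721/9 ≈ -2.8535e+9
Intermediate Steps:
O(k) = (-14 + k)/(75 + k) (O(k) = (k - 14)/(k + 75) = (-14 + k)/(75 + k))
(-41850 + O(-93))*(21688 + 46506) = (-41850 + (-14 - 93)/(75 - 93))*(21688 + 46506) = (-41850 - 107/(-18))*68194 = (-41850 - 1/18*(-107))*68194 = (-41850 + 107/18)*68194 = -753193/18*68194 = -25681621721/9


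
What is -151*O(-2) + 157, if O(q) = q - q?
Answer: 157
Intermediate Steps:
O(q) = 0
-151*O(-2) + 157 = -151*0 + 157 = 0 + 157 = 157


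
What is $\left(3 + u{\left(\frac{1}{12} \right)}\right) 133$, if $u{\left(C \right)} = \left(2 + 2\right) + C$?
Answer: $\frac{11305}{12} \approx 942.08$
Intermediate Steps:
$u{\left(C \right)} = 4 + C$
$\left(3 + u{\left(\frac{1}{12} \right)}\right) 133 = \left(3 + \left(4 + \frac{1}{12}\right)\right) 133 = \left(3 + \frac{49}{12}\right) 133 = \frac{85}{12} \cdot 133 = \frac{11305}{12}$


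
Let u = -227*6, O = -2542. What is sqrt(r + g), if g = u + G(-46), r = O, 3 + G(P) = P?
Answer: I*sqrt(3953) ≈ 62.873*I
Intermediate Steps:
G(P) = -3 + P
u = -1362
r = -2542
g = -1411 (g = -1362 + (-3 - 46) = -1362 - 49 = -1411)
sqrt(r + g) = sqrt(-2542 - 1411) = sqrt(-3953) = I*sqrt(3953)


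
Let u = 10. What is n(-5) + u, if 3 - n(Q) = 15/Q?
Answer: 16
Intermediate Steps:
n(Q) = 3 - 15/Q
n(-5) + u = (3 - 15/(-5)) + 10 = (3 - 15*(-1/5)) + 10 = (3 + 3) + 10 = 6 + 10 = 16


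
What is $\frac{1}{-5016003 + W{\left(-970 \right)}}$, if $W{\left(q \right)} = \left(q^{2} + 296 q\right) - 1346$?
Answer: $- \frac{1}{4363569} \approx -2.2917 \cdot 10^{-7}$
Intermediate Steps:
$W{\left(q \right)} = -1346 + q^{2} + 296 q$
$\frac{1}{-5016003 + W{\left(-970 \right)}} = \frac{1}{-5016003 + \left(-1346 + \left(-970\right)^{2} + 296 \left(-970\right)\right)} = \frac{1}{-5016003 - -652434} = \frac{1}{-5016003 + 652434} = \frac{1}{-4363569} = - \frac{1}{4363569}$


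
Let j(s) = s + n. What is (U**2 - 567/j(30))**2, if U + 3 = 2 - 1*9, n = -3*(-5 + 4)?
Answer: 829921/121 ≈ 6858.9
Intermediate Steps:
n = 3 (n = -3*(-1) = 3)
j(s) = 3 + s (j(s) = s + 3 = 3 + s)
U = -10 (U = -3 + (2 - 1*9) = -3 + (2 - 9) = -3 - 7 = -10)
(U**2 - 567/j(30))**2 = ((-10)**2 - 567/(3 + 30))**2 = (100 - 567/33)**2 = (100 - 567*1/33)**2 = (100 - 189/11)**2 = (911/11)**2 = 829921/121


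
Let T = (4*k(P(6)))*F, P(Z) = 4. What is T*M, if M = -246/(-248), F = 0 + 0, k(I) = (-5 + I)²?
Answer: 0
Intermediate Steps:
F = 0
M = 123/124 (M = -246*(-1/248) = 123/124 ≈ 0.99194)
T = 0 (T = (4*(-5 + 4)²)*0 = (4*(-1)²)*0 = (4*1)*0 = 4*0 = 0)
T*M = 0*(123/124) = 0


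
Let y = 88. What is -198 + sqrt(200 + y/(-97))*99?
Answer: -198 + 396*sqrt(117079)/97 ≈ 1198.9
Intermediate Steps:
-198 + sqrt(200 + y/(-97))*99 = -198 + sqrt(200 + 88/(-97))*99 = -198 + sqrt(200 + 88*(-1/97))*99 = -198 + sqrt(200 - 88/97)*99 = -198 + sqrt(19312/97)*99 = -198 + (4*sqrt(117079)/97)*99 = -198 + 396*sqrt(117079)/97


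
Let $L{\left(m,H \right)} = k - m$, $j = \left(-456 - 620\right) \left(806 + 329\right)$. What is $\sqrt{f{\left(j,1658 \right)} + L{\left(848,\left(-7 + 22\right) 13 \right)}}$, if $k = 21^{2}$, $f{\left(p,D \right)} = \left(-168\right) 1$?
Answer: $5 i \sqrt{23} \approx 23.979 i$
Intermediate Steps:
$j = -1221260$ ($j = \left(-1076\right) 1135 = -1221260$)
$f{\left(p,D \right)} = -168$
$k = 441$
$L{\left(m,H \right)} = 441 - m$
$\sqrt{f{\left(j,1658 \right)} + L{\left(848,\left(-7 + 22\right) 13 \right)}} = \sqrt{-168 + \left(441 - 848\right)} = \sqrt{-168 - 407} = \sqrt{-575} = 5 i \sqrt{23}$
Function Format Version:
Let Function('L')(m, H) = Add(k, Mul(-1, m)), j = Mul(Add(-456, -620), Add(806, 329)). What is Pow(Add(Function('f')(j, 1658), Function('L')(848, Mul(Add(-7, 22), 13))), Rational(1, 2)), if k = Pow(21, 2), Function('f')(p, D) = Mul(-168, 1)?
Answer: Mul(5, I, Pow(23, Rational(1, 2))) ≈ Mul(23.979, I)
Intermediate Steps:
j = -1221260 (j = Mul(-1076, 1135) = -1221260)
Function('f')(p, D) = -168
k = 441
Function('L')(m, H) = Add(441, Mul(-1, m))
Pow(Add(Function('f')(j, 1658), Function('L')(848, Mul(Add(-7, 22), 13))), Rational(1, 2)) = Pow(Add(-168, Add(441, Mul(-1, 848))), Rational(1, 2)) = Pow(Add(-168, Add(441, -848)), Rational(1, 2)) = Pow(Add(-168, -407), Rational(1, 2)) = Pow(-575, Rational(1, 2)) = Mul(5, I, Pow(23, Rational(1, 2)))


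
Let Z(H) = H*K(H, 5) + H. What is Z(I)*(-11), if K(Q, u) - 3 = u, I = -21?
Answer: 2079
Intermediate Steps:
K(Q, u) = 3 + u
Z(H) = 9*H (Z(H) = H*(3 + 5) + H = H*8 + H = 8*H + H = 9*H)
Z(I)*(-11) = (9*(-21))*(-11) = -189*(-11) = 2079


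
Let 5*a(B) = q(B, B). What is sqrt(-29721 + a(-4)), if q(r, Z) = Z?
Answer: I*sqrt(743045)/5 ≈ 172.4*I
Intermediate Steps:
a(B) = B/5
sqrt(-29721 + a(-4)) = sqrt(-29721 + (1/5)*(-4)) = sqrt(-29721 - 4/5) = sqrt(-148609/5) = I*sqrt(743045)/5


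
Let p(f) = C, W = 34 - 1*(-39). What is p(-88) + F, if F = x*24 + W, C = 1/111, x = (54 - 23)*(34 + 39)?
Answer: 6036736/111 ≈ 54385.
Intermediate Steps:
x = 2263 (x = 31*73 = 2263)
W = 73 (W = 34 + 39 = 73)
C = 1/111 ≈ 0.0090090
p(f) = 1/111
F = 54385 (F = 2263*24 + 73 = 54312 + 73 = 54385)
p(-88) + F = 1/111 + 54385 = 6036736/111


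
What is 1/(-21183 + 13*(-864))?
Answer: -1/32415 ≈ -3.0850e-5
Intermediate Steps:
1/(-21183 + 13*(-864)) = 1/(-21183 - 11232) = 1/(-32415) = -1/32415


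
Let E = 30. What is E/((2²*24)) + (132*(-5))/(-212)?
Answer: 2905/848 ≈ 3.4257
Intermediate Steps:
E/((2²*24)) + (132*(-5))/(-212) = 30/((2²*24)) + (132*(-5))/(-212) = 30/((4*24)) - 660*(-1/212) = 30/96 + 165/53 = 30*(1/96) + 165/53 = 5/16 + 165/53 = 2905/848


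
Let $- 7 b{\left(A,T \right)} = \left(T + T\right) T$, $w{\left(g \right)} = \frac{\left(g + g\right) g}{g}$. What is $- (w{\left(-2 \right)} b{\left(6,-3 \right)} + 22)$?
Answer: $- \frac{226}{7} \approx -32.286$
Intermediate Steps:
$w{\left(g \right)} = 2 g$ ($w{\left(g \right)} = \frac{2 g g}{g} = \frac{2 g^{2}}{g} = 2 g$)
$b{\left(A,T \right)} = - \frac{2 T^{2}}{7}$ ($b{\left(A,T \right)} = - \frac{\left(T + T\right) T}{7} = - \frac{2 T T}{7} = - \frac{2 T^{2}}{7}$)
$- (w{\left(-2 \right)} b{\left(6,-3 \right)} + 22) = - (2 \left(-2\right) \left(- \frac{2 \left(-3\right)^{2}}{7}\right) + 22) = - (- 4 \left(\left(- \frac{2}{7}\right) 9\right) + 22) = - (\left(-4\right) \left(- \frac{18}{7}\right) + 22) = - (\frac{72}{7} + 22) = \left(-1\right) \frac{226}{7} = - \frac{226}{7}$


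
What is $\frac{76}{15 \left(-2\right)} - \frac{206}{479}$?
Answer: $- \frac{21292}{7185} \approx -2.9634$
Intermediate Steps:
$\frac{76}{15 \left(-2\right)} - \frac{206}{479} = \frac{76}{-30} - \frac{206}{479} = 76 \left(- \frac{1}{30}\right) - \frac{206}{479} = - \frac{38}{15} - \frac{206}{479} = - \frac{21292}{7185}$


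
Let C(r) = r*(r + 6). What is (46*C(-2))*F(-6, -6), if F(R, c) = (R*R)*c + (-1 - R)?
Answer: 77648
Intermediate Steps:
F(R, c) = -1 - R + c*R**2 (F(R, c) = R**2*c + (-1 - R) = c*R**2 + (-1 - R) = -1 - R + c*R**2)
C(r) = r*(6 + r)
(46*C(-2))*F(-6, -6) = (46*(-2*(6 - 2)))*(-1 - 1*(-6) - 6*(-6)**2) = (46*(-2*4))*(-1 + 6 - 6*36) = (46*(-8))*(-1 + 6 - 216) = -368*(-211) = 77648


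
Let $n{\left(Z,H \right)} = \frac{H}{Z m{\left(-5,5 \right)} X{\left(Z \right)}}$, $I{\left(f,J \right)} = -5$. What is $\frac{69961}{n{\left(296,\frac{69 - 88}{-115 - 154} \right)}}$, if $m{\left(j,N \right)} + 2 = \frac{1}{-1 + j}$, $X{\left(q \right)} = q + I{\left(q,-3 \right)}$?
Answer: $- \frac{3512247325652}{19} \approx -1.8486 \cdot 10^{11}$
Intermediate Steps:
$X{\left(q \right)} = -5 + q$ ($X{\left(q \right)} = q - 5 = -5 + q$)
$m{\left(j,N \right)} = -2 + \frac{1}{-1 + j}$
$n{\left(Z,H \right)} = - \frac{6 H}{13 Z \left(-5 + Z\right)}$ ($n{\left(Z,H \right)} = \frac{H}{Z \frac{3 - -10}{-1 - 5} \left(-5 + Z\right)} = \frac{H}{Z \frac{3 + 10}{-6} \left(-5 + Z\right)} = \frac{H}{Z \left(\left(- \frac{1}{6}\right) 13\right) \left(-5 + Z\right)} = \frac{H}{Z \left(- \frac{13}{6}\right) \left(-5 + Z\right)} = \frac{H}{- \frac{13 Z}{6} \left(-5 + Z\right)} = \frac{H}{\left(- \frac{13}{6}\right) Z \left(-5 + Z\right)} = H \left(- \frac{6}{13 Z \left(-5 + Z\right)}\right) = - \frac{6 H}{13 Z \left(-5 + Z\right)}$)
$\frac{69961}{n{\left(296,\frac{69 - 88}{-115 - 154} \right)}} = \frac{69961}{\left(- \frac{6}{13}\right) \frac{69 - 88}{-115 - 154} \cdot \frac{1}{296} \frac{1}{-5 + 296}} = \frac{69961}{\left(- \frac{6}{13}\right) \left(- \frac{19}{-269}\right) \frac{1}{296} \cdot \frac{1}{291}} = \frac{69961}{\left(- \frac{6}{13}\right) \left(\left(-19\right) \left(- \frac{1}{269}\right)\right) \frac{1}{296} \cdot \frac{1}{291}} = \frac{69961}{\left(- \frac{6}{13}\right) \frac{19}{269} \cdot \frac{1}{296} \cdot \frac{1}{291}} = \frac{69961}{- \frac{19}{50202932}} = 69961 \left(- \frac{50202932}{19}\right) = - \frac{3512247325652}{19}$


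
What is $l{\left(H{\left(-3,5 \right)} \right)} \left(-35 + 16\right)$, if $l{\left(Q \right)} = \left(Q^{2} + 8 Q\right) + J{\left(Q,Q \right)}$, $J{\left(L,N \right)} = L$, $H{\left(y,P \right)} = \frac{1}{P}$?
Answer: $- \frac{874}{25} \approx -34.96$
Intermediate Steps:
$l{\left(Q \right)} = Q^{2} + 9 Q$ ($l{\left(Q \right)} = \left(Q^{2} + 8 Q\right) + Q = Q^{2} + 9 Q$)
$l{\left(H{\left(-3,5 \right)} \right)} \left(-35 + 16\right) = \frac{9 + \frac{1}{5}}{5} \left(-35 + 16\right) = \frac{9 + \frac{1}{5}}{5} \left(-19\right) = \frac{1}{5} \cdot \frac{46}{5} \left(-19\right) = \frac{46}{25} \left(-19\right) = - \frac{874}{25}$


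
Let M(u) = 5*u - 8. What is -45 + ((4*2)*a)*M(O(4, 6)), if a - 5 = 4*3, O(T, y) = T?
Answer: 1587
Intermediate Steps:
M(u) = -8 + 5*u
a = 17 (a = 5 + 4*3 = 5 + 12 = 17)
-45 + ((4*2)*a)*M(O(4, 6)) = -45 + ((4*2)*17)*(-8 + 5*4) = -45 + (8*17)*(-8 + 20) = -45 + 136*12 = -45 + 1632 = 1587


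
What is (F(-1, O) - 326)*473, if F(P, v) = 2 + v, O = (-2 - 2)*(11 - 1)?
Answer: -172172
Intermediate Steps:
O = -40 (O = -4*10 = -40)
(F(-1, O) - 326)*473 = ((2 - 40) - 326)*473 = (-38 - 326)*473 = -364*473 = -172172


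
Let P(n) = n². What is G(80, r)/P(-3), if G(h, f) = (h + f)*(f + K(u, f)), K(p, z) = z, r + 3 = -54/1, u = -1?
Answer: -874/3 ≈ -291.33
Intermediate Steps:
r = -57 (r = -3 - 54/1 = -3 - 54*1 = -3 - 54 = -57)
G(h, f) = 2*f*(f + h) (G(h, f) = (h + f)*(f + f) = (f + h)*(2*f) = 2*f*(f + h))
G(80, r)/P(-3) = (2*(-57)*(-57 + 80))/((-3)²) = (2*(-57)*23)/9 = -2622*⅑ = -874/3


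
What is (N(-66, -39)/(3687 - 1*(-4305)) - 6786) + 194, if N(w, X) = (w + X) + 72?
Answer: -17561099/2664 ≈ -6592.0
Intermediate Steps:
N(w, X) = 72 + X + w (N(w, X) = (X + w) + 72 = 72 + X + w)
(N(-66, -39)/(3687 - 1*(-4305)) - 6786) + 194 = ((72 - 39 - 66)/(3687 - 1*(-4305)) - 6786) + 194 = (-33/(3687 + 4305) - 6786) + 194 = (-33/7992 - 6786) + 194 = (-33*1/7992 - 6786) + 194 = (-11/2664 - 6786) + 194 = -18077915/2664 + 194 = -17561099/2664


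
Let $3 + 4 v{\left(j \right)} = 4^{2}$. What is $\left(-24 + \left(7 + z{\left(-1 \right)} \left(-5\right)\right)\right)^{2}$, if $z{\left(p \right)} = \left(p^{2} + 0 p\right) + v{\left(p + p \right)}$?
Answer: $\frac{23409}{16} \approx 1463.1$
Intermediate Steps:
$v{\left(j \right)} = \frac{13}{4}$ ($v{\left(j \right)} = - \frac{3}{4} + \frac{4^{2}}{4} = - \frac{3}{4} + \frac{1}{4} \cdot 16 = - \frac{3}{4} + 4 = \frac{13}{4}$)
$z{\left(p \right)} = \frac{13}{4} + p^{2}$ ($z{\left(p \right)} = \left(p^{2} + 0 p\right) + \frac{13}{4} = \left(p^{2} + 0\right) + \frac{13}{4} = p^{2} + \frac{13}{4} = \frac{13}{4} + p^{2}$)
$\left(-24 + \left(7 + z{\left(-1 \right)} \left(-5\right)\right)\right)^{2} = \left(-24 + \left(7 + \left(\frac{13}{4} + \left(-1\right)^{2}\right) \left(-5\right)\right)\right)^{2} = \left(-24 + \left(7 + \left(\frac{13}{4} + 1\right) \left(-5\right)\right)\right)^{2} = \left(-24 + \left(7 + \frac{17}{4} \left(-5\right)\right)\right)^{2} = \left(-24 + \left(7 - \frac{85}{4}\right)\right)^{2} = \left(-24 - \frac{57}{4}\right)^{2} = \left(- \frac{153}{4}\right)^{2} = \frac{23409}{16}$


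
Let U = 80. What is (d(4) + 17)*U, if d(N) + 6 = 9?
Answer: 1600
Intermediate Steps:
d(N) = 3 (d(N) = -6 + 9 = 3)
(d(4) + 17)*U = (3 + 17)*80 = 20*80 = 1600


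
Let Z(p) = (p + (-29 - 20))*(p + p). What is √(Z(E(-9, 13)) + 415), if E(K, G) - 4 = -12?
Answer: √1327 ≈ 36.428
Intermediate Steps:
E(K, G) = -8 (E(K, G) = 4 - 12 = -8)
Z(p) = 2*p*(-49 + p) (Z(p) = (p - 49)*(2*p) = (-49 + p)*(2*p) = 2*p*(-49 + p))
√(Z(E(-9, 13)) + 415) = √(2*(-8)*(-49 - 8) + 415) = √(2*(-8)*(-57) + 415) = √(912 + 415) = √1327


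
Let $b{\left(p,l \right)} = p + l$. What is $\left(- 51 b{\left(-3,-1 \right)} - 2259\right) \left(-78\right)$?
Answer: $160290$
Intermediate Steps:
$b{\left(p,l \right)} = l + p$
$\left(- 51 b{\left(-3,-1 \right)} - 2259\right) \left(-78\right) = \left(- 51 \left(-1 - 3\right) - 2259\right) \left(-78\right) = \left(\left(-51\right) \left(-4\right) - 2259\right) \left(-78\right) = \left(204 - 2259\right) \left(-78\right) = \left(-2055\right) \left(-78\right) = 160290$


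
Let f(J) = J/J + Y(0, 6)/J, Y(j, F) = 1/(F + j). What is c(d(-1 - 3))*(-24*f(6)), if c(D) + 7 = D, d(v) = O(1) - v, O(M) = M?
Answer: 148/3 ≈ 49.333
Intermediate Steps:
d(v) = 1 - v
c(D) = -7 + D
f(J) = 1 + 1/(6*J) (f(J) = J/J + 1/((6 + 0)*J) = 1 + 1/(6*J))
c(d(-1 - 3))*(-24*f(6)) = (-7 + (1 - (-1 - 3)))*(-24*(1/6 + 6)/6) = (-7 + (1 - 1*(-4)))*(-4*37/6) = (-7 + (1 + 4))*(-24*37/36) = (-7 + 5)*(-74/3) = -2*(-74/3) = 148/3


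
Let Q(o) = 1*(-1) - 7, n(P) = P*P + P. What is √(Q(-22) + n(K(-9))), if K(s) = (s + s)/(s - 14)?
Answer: I*√3494/23 ≈ 2.57*I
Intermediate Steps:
K(s) = 2*s/(-14 + s) (K(s) = (2*s)/(-14 + s) = 2*s/(-14 + s))
n(P) = P + P² (n(P) = P² + P = P + P²)
Q(o) = -8 (Q(o) = -1 - 7 = -8)
√(Q(-22) + n(K(-9))) = √(-8 + (2*(-9)/(-14 - 9))*(1 + 2*(-9)/(-14 - 9))) = √(-8 + (2*(-9)/(-23))*(1 + 2*(-9)/(-23))) = √(-8 + (2*(-9)*(-1/23))*(1 + 2*(-9)*(-1/23))) = √(-8 + 18*(1 + 18/23)/23) = √(-8 + (18/23)*(41/23)) = √(-8 + 738/529) = √(-3494/529) = I*√3494/23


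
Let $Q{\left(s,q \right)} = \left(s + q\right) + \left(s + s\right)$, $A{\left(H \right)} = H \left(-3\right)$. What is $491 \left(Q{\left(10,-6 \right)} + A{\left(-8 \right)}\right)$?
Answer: $23568$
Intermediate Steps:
$A{\left(H \right)} = - 3 H$
$Q{\left(s,q \right)} = q + 3 s$ ($Q{\left(s,q \right)} = \left(q + s\right) + 2 s = q + 3 s$)
$491 \left(Q{\left(10,-6 \right)} + A{\left(-8 \right)}\right) = 491 \left(\left(-6 + 3 \cdot 10\right) - -24\right) = 491 \left(\left(-6 + 30\right) + 24\right) = 491 \left(24 + 24\right) = 491 \cdot 48 = 23568$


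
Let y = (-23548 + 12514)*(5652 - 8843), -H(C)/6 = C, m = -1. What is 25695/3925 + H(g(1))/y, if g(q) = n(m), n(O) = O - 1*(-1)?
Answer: 5139/785 ≈ 6.5465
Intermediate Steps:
n(O) = 1 + O (n(O) = O + 1 = 1 + O)
g(q) = 0 (g(q) = 1 - 1 = 0)
H(C) = -6*C
y = 35209494 (y = -11034*(-3191) = 35209494)
25695/3925 + H(g(1))/y = 25695/3925 - 6*0/35209494 = 25695*(1/3925) + 0*(1/35209494) = 5139/785 + 0 = 5139/785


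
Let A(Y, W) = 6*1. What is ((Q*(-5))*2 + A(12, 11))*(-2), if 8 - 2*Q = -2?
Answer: 88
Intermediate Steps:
Q = 5 (Q = 4 - ½*(-2) = 4 + 1 = 5)
A(Y, W) = 6
((Q*(-5))*2 + A(12, 11))*(-2) = ((5*(-5))*2 + 6)*(-2) = (-25*2 + 6)*(-2) = (-50 + 6)*(-2) = -44*(-2) = 88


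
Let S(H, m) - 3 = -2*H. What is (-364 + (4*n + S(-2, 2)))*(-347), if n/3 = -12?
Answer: 173847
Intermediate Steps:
n = -36 (n = 3*(-12) = -36)
S(H, m) = 3 - 2*H
(-364 + (4*n + S(-2, 2)))*(-347) = (-364 + (4*(-36) + (3 - 2*(-2))))*(-347) = (-364 + (-144 + (3 + 4)))*(-347) = (-364 + (-144 + 7))*(-347) = (-364 - 137)*(-347) = -501*(-347) = 173847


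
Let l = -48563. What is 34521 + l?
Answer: -14042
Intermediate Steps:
34521 + l = 34521 - 48563 = -14042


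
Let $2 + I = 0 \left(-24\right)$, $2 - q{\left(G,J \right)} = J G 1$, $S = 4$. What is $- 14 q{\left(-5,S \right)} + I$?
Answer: $-310$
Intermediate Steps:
$q{\left(G,J \right)} = 2 - G J$ ($q{\left(G,J \right)} = 2 - J G 1 = 2 - G J 1 = 2 - G J$)
$I = -2$ ($I = -2 + 0 \left(-24\right) = -2 + 0 = -2$)
$- 14 q{\left(-5,S \right)} + I = - 14 \left(2 - \left(-5\right) 4\right) - 2 = - 14 \left(2 + 20\right) - 2 = \left(-14\right) 22 - 2 = -308 - 2 = -310$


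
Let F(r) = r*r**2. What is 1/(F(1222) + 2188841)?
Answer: 1/1826981889 ≈ 5.4735e-10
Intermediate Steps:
F(r) = r**3
1/(F(1222) + 2188841) = 1/(1222**3 + 2188841) = 1/(1824793048 + 2188841) = 1/1826981889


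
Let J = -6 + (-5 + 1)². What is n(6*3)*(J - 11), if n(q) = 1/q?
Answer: -1/18 ≈ -0.055556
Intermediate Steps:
J = 10 (J = -6 + (-4)² = -6 + 16 = 10)
n(6*3)*(J - 11) = (10 - 11)/((6*3)) = -1/18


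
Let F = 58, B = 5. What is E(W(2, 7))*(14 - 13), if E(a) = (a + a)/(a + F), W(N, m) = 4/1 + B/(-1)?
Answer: -2/57 ≈ -0.035088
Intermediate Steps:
W(N, m) = -1 (W(N, m) = 4/1 + 5/(-1) = 4*1 + 5*(-1) = 4 - 5 = -1)
E(a) = 2*a/(58 + a) (E(a) = (a + a)/(a + 58) = (2*a)/(58 + a) = 2*a/(58 + a))
E(W(2, 7))*(14 - 13) = (2*(-1)/(58 - 1))*(14 - 13) = (2*(-1)/57)*1 = (2*(-1)*(1/57))*1 = -2/57*1 = -2/57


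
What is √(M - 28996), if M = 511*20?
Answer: 2*I*√4694 ≈ 137.03*I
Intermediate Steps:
M = 10220
√(M - 28996) = √(10220 - 28996) = √(-18776) = 2*I*√4694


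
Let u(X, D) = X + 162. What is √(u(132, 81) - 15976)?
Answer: I*√15682 ≈ 125.23*I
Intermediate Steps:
u(X, D) = 162 + X
√(u(132, 81) - 15976) = √((162 + 132) - 15976) = √(294 - 15976) = √(-15682) = I*√15682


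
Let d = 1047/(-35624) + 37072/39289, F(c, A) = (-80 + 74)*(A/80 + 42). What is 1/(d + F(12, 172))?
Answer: -6998156680/1847414117807 ≈ -0.0037881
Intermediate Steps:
F(c, A) = -252 - 3*A/40 (F(c, A) = -6*(A*(1/80) + 42) = -6*(A/80 + 42) = -6*(42 + A/80) = -252 - 3*A/40)
d = 1279517345/1399631336 (d = 1047*(-1/35624) + 37072*(1/39289) = -1047/35624 + 37072/39289 = 1279517345/1399631336 ≈ 0.91418)
1/(d + F(12, 172)) = 1/(1279517345/1399631336 + (-252 - 3/40*172)) = 1/(1279517345/1399631336 + (-252 - 129/10)) = 1/(1279517345/1399631336 - 2649/10) = 1/(-1847414117807/6998156680) = -6998156680/1847414117807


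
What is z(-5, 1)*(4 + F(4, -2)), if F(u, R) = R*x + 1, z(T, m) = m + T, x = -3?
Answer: -44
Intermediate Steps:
z(T, m) = T + m
F(u, R) = 1 - 3*R (F(u, R) = R*(-3) + 1 = -3*R + 1 = 1 - 3*R)
z(-5, 1)*(4 + F(4, -2)) = (-5 + 1)*(4 + (1 - 3*(-2))) = -4*(4 + (1 + 6)) = -4*(4 + 7) = -4*11 = -44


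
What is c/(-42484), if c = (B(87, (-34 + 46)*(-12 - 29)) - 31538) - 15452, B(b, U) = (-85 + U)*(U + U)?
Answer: -260389/21242 ≈ -12.258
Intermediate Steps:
B(b, U) = 2*U*(-85 + U) (B(b, U) = (-85 + U)*(2*U) = 2*U*(-85 + U))
c = 520778 (c = (2*((-34 + 46)*(-12 - 29))*(-85 + (-34 + 46)*(-12 - 29)) - 31538) - 15452 = (2*(12*(-41))*(-85 + 12*(-41)) - 31538) - 15452 = (2*(-492)*(-85 - 492) - 31538) - 15452 = (2*(-492)*(-577) - 31538) - 15452 = (567768 - 31538) - 15452 = 536230 - 15452 = 520778)
c/(-42484) = 520778/(-42484) = 520778*(-1/42484) = -260389/21242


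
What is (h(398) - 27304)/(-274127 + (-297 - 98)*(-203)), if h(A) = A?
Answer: 13453/96971 ≈ 0.13873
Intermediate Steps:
(h(398) - 27304)/(-274127 + (-297 - 98)*(-203)) = (398 - 27304)/(-274127 + (-297 - 98)*(-203)) = -26906/(-274127 - 395*(-203)) = -26906/(-274127 + 80185) = -26906/(-193942) = -26906*(-1/193942) = 13453/96971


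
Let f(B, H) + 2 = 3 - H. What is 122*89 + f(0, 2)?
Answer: 10857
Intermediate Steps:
f(B, H) = 1 - H (f(B, H) = -2 + (3 - H) = 1 - H)
122*89 + f(0, 2) = 122*89 + (1 - 1*2) = 10858 + (1 - 2) = 10858 - 1 = 10857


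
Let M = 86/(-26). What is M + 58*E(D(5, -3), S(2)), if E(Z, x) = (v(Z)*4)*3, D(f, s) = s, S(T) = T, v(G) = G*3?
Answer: -81475/13 ≈ -6267.3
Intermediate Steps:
v(G) = 3*G
M = -43/13 (M = 86*(-1/26) = -43/13 ≈ -3.3077)
E(Z, x) = 36*Z (E(Z, x) = ((3*Z)*4)*3 = (12*Z)*3 = 36*Z)
M + 58*E(D(5, -3), S(2)) = -43/13 + 58*(36*(-3)) = -43/13 + 58*(-108) = -43/13 - 6264 = -81475/13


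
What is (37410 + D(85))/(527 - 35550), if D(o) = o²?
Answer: -44635/35023 ≈ -1.2744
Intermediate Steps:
(37410 + D(85))/(527 - 35550) = (37410 + 85²)/(527 - 35550) = (37410 + 7225)/(-35023) = 44635*(-1/35023) = -44635/35023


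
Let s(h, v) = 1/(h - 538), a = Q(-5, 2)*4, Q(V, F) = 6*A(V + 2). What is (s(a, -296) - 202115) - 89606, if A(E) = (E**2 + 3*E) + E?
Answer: -177949811/610 ≈ -2.9172e+5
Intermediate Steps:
A(E) = E**2 + 4*E
Q(V, F) = 6*(2 + V)*(6 + V) (Q(V, F) = 6*((V + 2)*(4 + (V + 2))) = 6*((2 + V)*(4 + (2 + V))) = 6*((2 + V)*(6 + V)) = 6*(2 + V)*(6 + V))
a = -72 (a = (6*(2 - 5)*(6 - 5))*4 = (6*(-3)*1)*4 = -18*4 = -72)
s(h, v) = 1/(-538 + h)
(s(a, -296) - 202115) - 89606 = (1/(-538 - 72) - 202115) - 89606 = (1/(-610) - 202115) - 89606 = (-1/610 - 202115) - 89606 = -123290151/610 - 89606 = -177949811/610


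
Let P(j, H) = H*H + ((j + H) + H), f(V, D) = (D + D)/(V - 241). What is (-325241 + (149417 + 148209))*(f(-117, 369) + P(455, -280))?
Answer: -387008650140/179 ≈ -2.1621e+9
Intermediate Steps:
f(V, D) = 2*D/(-241 + V) (f(V, D) = (2*D)/(-241 + V) = 2*D/(-241 + V))
P(j, H) = j + H² + 2*H (P(j, H) = H² + ((H + j) + H) = H² + (j + 2*H) = j + H² + 2*H)
(-325241 + (149417 + 148209))*(f(-117, 369) + P(455, -280)) = (-325241 + (149417 + 148209))*(2*369/(-241 - 117) + (455 + (-280)² + 2*(-280))) = (-325241 + 297626)*(2*369/(-358) + (455 + 78400 - 560)) = -27615*(2*369*(-1/358) + 78295) = -27615*(-369/179 + 78295) = -27615*14014436/179 = -387008650140/179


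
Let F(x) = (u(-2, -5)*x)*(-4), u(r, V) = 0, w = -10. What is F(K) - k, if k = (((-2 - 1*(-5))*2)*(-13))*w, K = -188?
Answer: -780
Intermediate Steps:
F(x) = 0 (F(x) = (0*x)*(-4) = 0*(-4) = 0)
k = 780 (k = (((-2 - 1*(-5))*2)*(-13))*(-10) = (((-2 + 5)*2)*(-13))*(-10) = ((3*2)*(-13))*(-10) = (6*(-13))*(-10) = -78*(-10) = 780)
F(K) - k = 0 - 1*780 = 0 - 780 = -780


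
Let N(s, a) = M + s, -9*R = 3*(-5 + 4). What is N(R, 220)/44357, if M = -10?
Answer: -29/133071 ≈ -0.00021793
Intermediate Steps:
R = ⅓ (R = -(-5 + 4)/3 = -(-1)/3 = -⅑*(-3) = ⅓ ≈ 0.33333)
N(s, a) = -10 + s
N(R, 220)/44357 = (-10 + ⅓)/44357 = -29/3*1/44357 = -29/133071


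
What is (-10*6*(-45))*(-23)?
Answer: -62100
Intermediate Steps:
(-10*6*(-45))*(-23) = -60*(-45)*(-23) = 2700*(-23) = -62100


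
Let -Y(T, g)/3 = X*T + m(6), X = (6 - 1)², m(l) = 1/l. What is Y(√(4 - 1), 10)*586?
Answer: -293 - 43950*√3 ≈ -76417.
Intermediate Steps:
X = 25 (X = 5² = 25)
Y(T, g) = -½ - 75*T (Y(T, g) = -3*(25*T + 1/6) = -3*(25*T + ⅙) = -3*(⅙ + 25*T) = -½ - 75*T)
Y(√(4 - 1), 10)*586 = (-½ - 75*√(4 - 1))*586 = (-½ - 75*√3)*586 = -293 - 43950*√3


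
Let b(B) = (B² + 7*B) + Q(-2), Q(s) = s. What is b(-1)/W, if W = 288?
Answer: -1/36 ≈ -0.027778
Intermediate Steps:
b(B) = -2 + B² + 7*B (b(B) = (B² + 7*B) - 2 = -2 + B² + 7*B)
b(-1)/W = (-2 + (-1)² + 7*(-1))/288 = (-2 + 1 - 7)*(1/288) = -8*1/288 = -1/36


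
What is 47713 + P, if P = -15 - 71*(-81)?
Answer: 53449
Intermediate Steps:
P = 5736 (P = -15 + 5751 = 5736)
47713 + P = 47713 + 5736 = 53449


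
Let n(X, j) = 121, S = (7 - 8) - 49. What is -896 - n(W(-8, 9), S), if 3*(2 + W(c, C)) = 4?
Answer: -1017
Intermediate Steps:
S = -50 (S = -1 - 49 = -50)
W(c, C) = -⅔ (W(c, C) = -2 + (⅓)*4 = -2 + 4/3 = -⅔)
-896 - n(W(-8, 9), S) = -896 - 1*121 = -896 - 121 = -1017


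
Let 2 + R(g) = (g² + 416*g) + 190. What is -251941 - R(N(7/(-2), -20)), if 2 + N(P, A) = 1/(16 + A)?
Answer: -4019169/16 ≈ -2.5120e+5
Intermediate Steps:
N(P, A) = -2 + 1/(16 + A)
R(g) = 188 + g² + 416*g (R(g) = -2 + ((g² + 416*g) + 190) = -2 + (190 + g² + 416*g) = 188 + g² + 416*g)
-251941 - R(N(7/(-2), -20)) = -251941 - (188 + ((-31 - 2*(-20))/(16 - 20))² + 416*((-31 - 2*(-20))/(16 - 20))) = -251941 - (188 + ((-31 + 40)/(-4))² + 416*((-31 + 40)/(-4))) = -251941 - (188 + (-¼*9)² + 416*(-¼*9)) = -251941 - (188 + (-9/4)² + 416*(-9/4)) = -251941 - (188 + 81/16 - 936) = -251941 - 1*(-11887/16) = -251941 + 11887/16 = -4019169/16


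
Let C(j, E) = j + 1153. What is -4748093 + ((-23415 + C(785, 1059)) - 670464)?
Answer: -5440034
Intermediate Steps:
C(j, E) = 1153 + j
-4748093 + ((-23415 + C(785, 1059)) - 670464) = -4748093 + ((-23415 + (1153 + 785)) - 670464) = -4748093 + ((-23415 + 1938) - 670464) = -4748093 + (-21477 - 670464) = -4748093 - 691941 = -5440034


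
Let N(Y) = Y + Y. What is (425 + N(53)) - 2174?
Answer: -1643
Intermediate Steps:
N(Y) = 2*Y
(425 + N(53)) - 2174 = (425 + 2*53) - 2174 = (425 + 106) - 2174 = 531 - 2174 = -1643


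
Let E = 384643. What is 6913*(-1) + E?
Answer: 377730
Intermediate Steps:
6913*(-1) + E = 6913*(-1) + 384643 = -6913 + 384643 = 377730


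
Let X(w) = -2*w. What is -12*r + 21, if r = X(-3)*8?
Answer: -555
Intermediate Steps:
r = 48 (r = -2*(-3)*8 = 6*8 = 48)
-12*r + 21 = -12*48 + 21 = -576 + 21 = -555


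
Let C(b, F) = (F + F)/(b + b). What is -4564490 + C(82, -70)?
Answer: -187144125/41 ≈ -4.5645e+6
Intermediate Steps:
C(b, F) = F/b (C(b, F) = (2*F)/((2*b)) = (2*F)*(1/(2*b)) = F/b)
-4564490 + C(82, -70) = -4564490 - 70/82 = -4564490 - 70*1/82 = -4564490 - 35/41 = -187144125/41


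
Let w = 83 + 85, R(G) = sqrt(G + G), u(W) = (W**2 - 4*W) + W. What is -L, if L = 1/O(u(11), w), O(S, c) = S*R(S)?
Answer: -sqrt(11)/3872 ≈ -0.00085657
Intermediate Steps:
u(W) = W**2 - 3*W
R(G) = sqrt(2)*sqrt(G) (R(G) = sqrt(2*G) = sqrt(2)*sqrt(G))
w = 168
O(S, c) = sqrt(2)*S**(3/2) (O(S, c) = S*(sqrt(2)*sqrt(S)) = sqrt(2)*S**(3/2))
L = sqrt(11)/3872 (L = 1/(sqrt(2)*(11*(-3 + 11))**(3/2)) = 1/(sqrt(2)*(11*8)**(3/2)) = 1/(sqrt(2)*88**(3/2)) = 1/(sqrt(2)*(176*sqrt(22))) = 1/(352*sqrt(11)) = sqrt(11)/3872 ≈ 0.00085657)
-L = -sqrt(11)/3872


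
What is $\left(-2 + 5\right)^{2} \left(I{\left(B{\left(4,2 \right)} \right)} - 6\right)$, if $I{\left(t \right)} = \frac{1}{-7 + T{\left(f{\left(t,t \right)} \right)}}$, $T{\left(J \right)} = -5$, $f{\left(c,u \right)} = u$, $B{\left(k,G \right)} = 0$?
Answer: $- \frac{219}{4} \approx -54.75$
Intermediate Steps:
$I{\left(t \right)} = - \frac{1}{12}$ ($I{\left(t \right)} = \frac{1}{-7 - 5} = \frac{1}{-12} = - \frac{1}{12}$)
$\left(-2 + 5\right)^{2} \left(I{\left(B{\left(4,2 \right)} \right)} - 6\right) = \left(-2 + 5\right)^{2} \left(- \frac{1}{12} - 6\right) = 3^{2} \left(- \frac{73}{12}\right) = 9 \left(- \frac{73}{12}\right) = - \frac{219}{4}$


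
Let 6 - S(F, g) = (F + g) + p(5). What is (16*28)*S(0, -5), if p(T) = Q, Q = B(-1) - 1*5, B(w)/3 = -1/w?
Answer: 5824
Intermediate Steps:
B(w) = -3/w (B(w) = 3*(-1/w) = -3/w)
Q = -2 (Q = -3/(-1) - 1*5 = -3*(-1) - 5 = 3 - 5 = -2)
p(T) = -2
S(F, g) = 8 - F - g (S(F, g) = 6 - ((F + g) - 2) = 6 - (-2 + F + g) = 6 + (2 - F - g) = 8 - F - g)
(16*28)*S(0, -5) = (16*28)*(8 - 1*0 - 1*(-5)) = 448*(8 + 0 + 5) = 448*13 = 5824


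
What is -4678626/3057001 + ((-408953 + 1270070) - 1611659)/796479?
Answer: -6020835002396/2434837099479 ≈ -2.4728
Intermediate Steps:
-4678626/3057001 + ((-408953 + 1270070) - 1611659)/796479 = -4678626*1/3057001 + (861117 - 1611659)*(1/796479) = -4678626/3057001 - 750542*1/796479 = -4678626/3057001 - 750542/796479 = -6020835002396/2434837099479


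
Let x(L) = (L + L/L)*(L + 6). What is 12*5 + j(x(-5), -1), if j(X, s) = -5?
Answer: 55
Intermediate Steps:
x(L) = (1 + L)*(6 + L) (x(L) = (L + 1)*(6 + L) = (1 + L)*(6 + L))
12*5 + j(x(-5), -1) = 12*5 - 5 = 60 - 5 = 55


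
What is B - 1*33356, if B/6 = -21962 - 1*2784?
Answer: -181832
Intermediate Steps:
B = -148476 (B = 6*(-21962 - 1*2784) = 6*(-21962 - 2784) = 6*(-24746) = -148476)
B - 1*33356 = -148476 - 1*33356 = -148476 - 33356 = -181832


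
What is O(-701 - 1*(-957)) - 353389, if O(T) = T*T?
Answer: -287853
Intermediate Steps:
O(T) = T²
O(-701 - 1*(-957)) - 353389 = (-701 - 1*(-957))² - 353389 = (-701 + 957)² - 353389 = 256² - 353389 = 65536 - 353389 = -287853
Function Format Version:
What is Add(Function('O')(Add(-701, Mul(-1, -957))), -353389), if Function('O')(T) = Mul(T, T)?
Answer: -287853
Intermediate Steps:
Function('O')(T) = Pow(T, 2)
Add(Function('O')(Add(-701, Mul(-1, -957))), -353389) = Add(Pow(Add(-701, Mul(-1, -957)), 2), -353389) = Add(Pow(Add(-701, 957), 2), -353389) = Add(Pow(256, 2), -353389) = Add(65536, -353389) = -287853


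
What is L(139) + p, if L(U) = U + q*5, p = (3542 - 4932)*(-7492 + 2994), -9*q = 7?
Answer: 56271196/9 ≈ 6.2524e+6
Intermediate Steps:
q = -7/9 (q = -1/9*7 = -7/9 ≈ -0.77778)
p = 6252220 (p = -1390*(-4498) = 6252220)
L(U) = -35/9 + U (L(U) = U - 7/9*5 = U - 35/9 = -35/9 + U)
L(139) + p = (-35/9 + 139) + 6252220 = 1216/9 + 6252220 = 56271196/9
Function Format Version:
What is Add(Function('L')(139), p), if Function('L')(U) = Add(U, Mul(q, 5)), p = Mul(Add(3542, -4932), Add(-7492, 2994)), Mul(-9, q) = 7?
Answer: Rational(56271196, 9) ≈ 6.2524e+6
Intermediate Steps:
q = Rational(-7, 9) (q = Mul(Rational(-1, 9), 7) = Rational(-7, 9) ≈ -0.77778)
p = 6252220 (p = Mul(-1390, -4498) = 6252220)
Function('L')(U) = Add(Rational(-35, 9), U) (Function('L')(U) = Add(U, Mul(Rational(-7, 9), 5)) = Add(U, Rational(-35, 9)) = Add(Rational(-35, 9), U))
Add(Function('L')(139), p) = Add(Add(Rational(-35, 9), 139), 6252220) = Add(Rational(1216, 9), 6252220) = Rational(56271196, 9)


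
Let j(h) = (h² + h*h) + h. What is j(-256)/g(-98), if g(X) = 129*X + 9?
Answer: -130816/12633 ≈ -10.355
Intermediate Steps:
j(h) = h + 2*h² (j(h) = (h² + h²) + h = 2*h² + h = h + 2*h²)
g(X) = 9 + 129*X
j(-256)/g(-98) = (-256*(1 + 2*(-256)))/(9 + 129*(-98)) = (-256*(1 - 512))/(9 - 12642) = -256*(-511)/(-12633) = 130816*(-1/12633) = -130816/12633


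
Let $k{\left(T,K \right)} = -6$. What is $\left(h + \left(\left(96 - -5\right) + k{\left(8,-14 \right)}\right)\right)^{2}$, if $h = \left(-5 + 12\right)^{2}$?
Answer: $20736$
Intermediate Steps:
$h = 49$ ($h = 7^{2} = 49$)
$\left(h + \left(\left(96 - -5\right) + k{\left(8,-14 \right)}\right)\right)^{2} = \left(49 + \left(\left(96 - -5\right) - 6\right)\right)^{2} = \left(49 + \left(\left(96 + 5\right) - 6\right)\right)^{2} = \left(49 + \left(101 - 6\right)\right)^{2} = \left(49 + 95\right)^{2} = 144^{2} = 20736$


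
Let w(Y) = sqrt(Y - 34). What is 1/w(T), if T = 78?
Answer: sqrt(11)/22 ≈ 0.15076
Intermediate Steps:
w(Y) = sqrt(-34 + Y)
1/w(T) = 1/(sqrt(-34 + 78)) = 1/(sqrt(44)) = 1/(2*sqrt(11)) = sqrt(11)/22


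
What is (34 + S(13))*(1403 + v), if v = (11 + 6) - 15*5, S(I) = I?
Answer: 63215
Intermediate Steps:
v = -58 (v = 17 - 75 = -58)
(34 + S(13))*(1403 + v) = (34 + 13)*(1403 - 58) = 47*1345 = 63215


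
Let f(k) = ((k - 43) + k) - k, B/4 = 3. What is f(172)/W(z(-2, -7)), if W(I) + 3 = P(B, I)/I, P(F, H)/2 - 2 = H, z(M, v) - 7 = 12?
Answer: -817/5 ≈ -163.40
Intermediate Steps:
B = 12 (B = 4*3 = 12)
z(M, v) = 19 (z(M, v) = 7 + 12 = 19)
P(F, H) = 4 + 2*H
W(I) = -3 + (4 + 2*I)/I
f(k) = -43 + k (f(k) = ((-43 + k) + k) - k = (-43 + 2*k) - k = -43 + k)
f(172)/W(z(-2, -7)) = (-43 + 172)/(((4 - 1*19)/19)) = 129/(((4 - 19)/19)) = 129/(((1/19)*(-15))) = 129/(-15/19) = 129*(-19/15) = -817/5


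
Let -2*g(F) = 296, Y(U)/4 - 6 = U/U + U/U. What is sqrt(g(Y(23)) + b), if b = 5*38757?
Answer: sqrt(193637) ≈ 440.04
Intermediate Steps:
Y(U) = 32 (Y(U) = 24 + 4*(U/U + U/U) = 24 + 4*(1 + 1) = 24 + 4*2 = 24 + 8 = 32)
b = 193785
g(F) = -148 (g(F) = -1/2*296 = -148)
sqrt(g(Y(23)) + b) = sqrt(-148 + 193785) = sqrt(193637)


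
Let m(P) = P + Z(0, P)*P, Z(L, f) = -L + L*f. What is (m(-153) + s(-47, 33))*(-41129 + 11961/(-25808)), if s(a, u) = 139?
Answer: 7430284351/12904 ≈ 5.7581e+5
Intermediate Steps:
m(P) = P (m(P) = P + (0*(-1 + P))*P = P + 0*P = P + 0 = P)
(m(-153) + s(-47, 33))*(-41129 + 11961/(-25808)) = (-153 + 139)*(-41129 + 11961/(-25808)) = -14*(-41129 + 11961*(-1/25808)) = -14*(-41129 - 11961/25808) = -14*(-1061469193/25808) = 7430284351/12904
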